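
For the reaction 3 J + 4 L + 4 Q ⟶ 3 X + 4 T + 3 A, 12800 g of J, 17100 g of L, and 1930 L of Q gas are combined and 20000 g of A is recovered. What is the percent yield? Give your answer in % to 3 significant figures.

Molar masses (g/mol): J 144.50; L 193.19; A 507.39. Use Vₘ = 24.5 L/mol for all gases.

n(J) = 12800 / 144.50 = 88.58 mol
n(L) = 17100 / 193.19 = 88.51 mol
n(Q) = 1930 / 24.5 = 78.78 mol
n/ν → J: 29.53, L: 22.13, Q: 19.70; Q is limiting.
theoretical n(A) = (3/4) × 78.78 = 59.09 mol → 29980 g
% yield = 20000 / 29980 × 100 = 66.71 %

66.7 %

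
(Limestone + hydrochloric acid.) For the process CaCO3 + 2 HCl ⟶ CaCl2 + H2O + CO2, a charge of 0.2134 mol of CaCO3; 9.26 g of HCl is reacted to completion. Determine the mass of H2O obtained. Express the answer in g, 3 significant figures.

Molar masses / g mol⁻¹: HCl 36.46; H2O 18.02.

2.29 g

n(CaCO3) = 0.2134 mol
n(HCl) = 9.260 / 36.46 = 0.2540 mol
n/ν for CaCO3 = 0.2134/1 = 0.2134
n/ν for HCl = 0.2540/2 = 0.1270
Smallest n/ν is HCl → limiting reagent.
n(H2O) = (1/2) × 0.2540 = 0.1270 mol
mass = 0.1270 × 18.02 = 2.289 g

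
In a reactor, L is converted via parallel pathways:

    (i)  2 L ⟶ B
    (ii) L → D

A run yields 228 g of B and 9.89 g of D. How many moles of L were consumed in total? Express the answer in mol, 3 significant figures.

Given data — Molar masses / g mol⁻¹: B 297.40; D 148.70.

1.60 mol

n(B) = 228 / 297.40 = 0.7666 mol
n(D) = 9.89 / 148.70 = 0.06651 mol
n(L) via (i) = (2/1)×0.7666 = 1.533 mol
n(L) via (ii) = (1/1)×0.06651 = 0.06651 mol
total n(L) = 1.533 + 0.06651 = 1.600 mol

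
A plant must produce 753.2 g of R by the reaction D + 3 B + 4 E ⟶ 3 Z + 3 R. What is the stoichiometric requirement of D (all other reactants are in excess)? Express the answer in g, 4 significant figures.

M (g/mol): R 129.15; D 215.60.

n(R) = 753.2 / 129.15 = 5.832 mol
n(D) = (1/3) × 5.832 = 1.944 mol
mass = 1.944 × 215.60 = 419.1 g

419.1 g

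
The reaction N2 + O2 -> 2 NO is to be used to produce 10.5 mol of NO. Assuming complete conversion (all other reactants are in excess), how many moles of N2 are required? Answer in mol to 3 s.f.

5.25 mol

n(NO) = 10.50 mol
n(N2) = (1/2) × 10.50 = 5.250 mol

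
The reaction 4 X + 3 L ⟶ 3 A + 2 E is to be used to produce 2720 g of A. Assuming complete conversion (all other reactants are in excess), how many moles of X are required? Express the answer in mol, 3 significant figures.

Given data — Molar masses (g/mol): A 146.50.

n(A) = 2720 / 146.50 = 18.57 mol
n(X) = (4/3) × 18.57 = 24.76 mol

24.8 mol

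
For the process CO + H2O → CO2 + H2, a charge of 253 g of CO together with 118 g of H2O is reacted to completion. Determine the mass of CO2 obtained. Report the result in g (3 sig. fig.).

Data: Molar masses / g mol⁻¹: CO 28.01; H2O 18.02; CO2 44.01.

288 g

n(CO) = 253.0 / 28.01 = 9.032 mol
n(H2O) = 118.0 / 18.02 = 6.548 mol
n/ν → CO: 9.032, H2O: 6.548; H2O is limiting.
n(CO2) = (1/1) × 6.548 = 6.548 mol
mass = 6.548 × 44.01 = 288.2 g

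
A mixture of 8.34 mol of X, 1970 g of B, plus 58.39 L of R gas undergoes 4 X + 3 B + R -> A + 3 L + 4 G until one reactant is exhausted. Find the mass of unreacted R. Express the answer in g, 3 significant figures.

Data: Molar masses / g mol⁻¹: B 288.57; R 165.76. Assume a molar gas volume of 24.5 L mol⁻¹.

n(X) = 8.340 mol
n(B) = 1970 / 288.57 = 6.827 mol
n(R) = 58.39 / 24.5 = 2.383 mol
n/ν → X: 2.085, B: 2.276, R: 2.383; X is limiting.
R consumed = (1/4) × 8.340 = 2.085 mol
R remaining = 2.383 − 2.085 = 0.2980 mol
mass = 0.2980 × 165.76 = 49.40 g

49.4 g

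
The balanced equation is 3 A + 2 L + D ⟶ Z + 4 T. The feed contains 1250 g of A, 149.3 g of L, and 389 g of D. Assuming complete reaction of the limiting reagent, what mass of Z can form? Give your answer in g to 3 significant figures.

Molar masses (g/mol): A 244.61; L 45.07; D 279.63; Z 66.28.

n(A) = 1250 / 244.61 = 5.110 mol
n(L) = 149.3 / 45.07 = 3.313 mol
n(D) = 389.0 / 279.63 = 1.391 mol
n/ν → A: 1.703, L: 1.657, D: 1.391; D is limiting.
n(Z) = (1/1) × 1.391 = 1.391 mol
mass = 1.391 × 66.28 = 92.20 g

92.2 g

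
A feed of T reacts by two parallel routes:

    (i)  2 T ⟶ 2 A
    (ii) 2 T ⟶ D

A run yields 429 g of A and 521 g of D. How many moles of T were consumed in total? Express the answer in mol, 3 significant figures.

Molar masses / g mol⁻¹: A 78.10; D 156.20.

n(A) = 429 / 78.10 = 5.493 mol
n(D) = 521 / 156.20 = 3.335 mol
n(T) via (i) = (2/2)×5.493 = 5.493 mol
n(T) via (ii) = (2/1)×3.335 = 6.670 mol
total n(T) = 5.493 + 6.670 = 12.16 mol

12.2 mol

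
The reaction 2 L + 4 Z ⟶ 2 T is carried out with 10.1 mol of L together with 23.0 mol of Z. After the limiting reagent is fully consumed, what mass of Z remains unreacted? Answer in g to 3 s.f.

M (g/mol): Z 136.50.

382 g

n(L) = 10.10 mol
n(Z) = 23.00 mol
n/ν for L = 10.10/2 = 5.050
n/ν for Z = 23.00/4 = 5.750
Smallest n/ν is L → limiting reagent.
Z consumed = (4/2) × 10.10 = 20.20 mol
Z remaining = 23.00 − 20.20 = 2.800 mol
mass = 2.800 × 136.50 = 382.2 g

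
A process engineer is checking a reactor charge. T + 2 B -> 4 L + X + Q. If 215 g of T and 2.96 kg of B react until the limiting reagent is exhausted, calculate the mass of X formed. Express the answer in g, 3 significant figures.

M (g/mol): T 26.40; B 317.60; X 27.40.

128 g

n(T) = 215.0 / 26.40 = 8.144 mol
n(B) = 2.960×1000 / 317.60 = 9.320 mol
n/ν → T: 8.144, B: 4.660; B is limiting.
n(X) = (1/2) × 9.320 = 4.660 mol
mass = 4.660 × 27.40 = 127.7 g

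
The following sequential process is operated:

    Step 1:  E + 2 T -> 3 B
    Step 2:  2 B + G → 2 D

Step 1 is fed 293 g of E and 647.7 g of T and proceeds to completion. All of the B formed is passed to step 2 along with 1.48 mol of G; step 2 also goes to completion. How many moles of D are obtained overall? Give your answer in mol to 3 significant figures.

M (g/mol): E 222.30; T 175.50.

Step 1:
n(E) = 293.0 / 222.30 = 1.318 mol
n(T) = 647.7 / 175.50 = 3.691 mol
n/ν for E = 1.318/1 = 1.318
n/ν for T = 3.691/2 = 1.846
Smallest n/ν is E → limiting reagent.
n(B) produced = (3/1) × 1.318 = 3.954 mol
Step 2:
n(B) available = 3.954 mol
n(G) = 1.480 mol
n/ν for B = 3.954/2 = 1.977
n/ν for G = 1.480/1 = 1.480
Smallest n/ν is G → limiting reagent.
n(D) = (2/1) × 1.480 = 2.960 mol

2.96 mol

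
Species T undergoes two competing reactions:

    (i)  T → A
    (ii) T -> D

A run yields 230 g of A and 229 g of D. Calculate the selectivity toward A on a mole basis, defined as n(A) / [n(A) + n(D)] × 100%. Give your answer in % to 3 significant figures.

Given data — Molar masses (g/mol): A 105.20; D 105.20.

n(A) = 230 / 105.20 = 2.186 mol
n(D) = 229 / 105.20 = 2.177 mol
selectivity = 2.186/(2.186+2.177) × 100 = 50.10 %

50.1 %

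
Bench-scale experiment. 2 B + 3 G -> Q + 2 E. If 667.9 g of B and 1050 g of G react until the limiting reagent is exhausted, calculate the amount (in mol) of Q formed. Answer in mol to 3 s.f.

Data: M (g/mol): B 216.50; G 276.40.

n(B) = 667.9 / 216.50 = 3.085 mol
n(G) = 1050 / 276.40 = 3.799 mol
n/ν for B = 3.085/2 = 1.543
n/ν for G = 3.799/3 = 1.266
Smallest n/ν is G → limiting reagent.
n(Q) = (1/3) × 3.799 = 1.266 mol

1.27 mol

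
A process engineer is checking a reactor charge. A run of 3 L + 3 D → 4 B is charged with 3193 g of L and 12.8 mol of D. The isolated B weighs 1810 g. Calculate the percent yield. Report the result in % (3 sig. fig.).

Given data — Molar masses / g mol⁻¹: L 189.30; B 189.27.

n(L) = 3193 / 189.30 = 16.87 mol
n(D) = 12.80 mol
n/ν for L = 16.87/3 = 5.623
n/ν for D = 12.80/3 = 4.267
Smallest n/ν is D → limiting reagent.
theoretical n(B) = (4/3) × 12.80 = 17.07 mol → 3231 g
% yield = 1810 / 3231 × 100 = 56.02 %

56.0 %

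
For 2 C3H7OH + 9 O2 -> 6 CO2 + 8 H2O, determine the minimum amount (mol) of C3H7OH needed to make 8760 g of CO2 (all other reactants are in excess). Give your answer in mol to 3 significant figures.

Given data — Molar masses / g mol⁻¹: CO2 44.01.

66.3 mol

n(CO2) = 8760 / 44.01 = 199.0 mol
n(C3H7OH) = (2/6) × 199.0 = 66.33 mol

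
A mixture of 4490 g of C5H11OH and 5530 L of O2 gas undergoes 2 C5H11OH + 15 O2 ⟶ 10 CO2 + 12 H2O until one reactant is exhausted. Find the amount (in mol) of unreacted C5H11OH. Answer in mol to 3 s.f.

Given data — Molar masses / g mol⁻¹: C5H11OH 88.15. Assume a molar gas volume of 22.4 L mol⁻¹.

n(C5H11OH) = 4490 / 88.15 = 50.94 mol
n(O2) = 5530 / 22.4 = 246.9 mol
n/ν for C5H11OH = 50.94/2 = 25.47
n/ν for O2 = 246.9/15 = 16.46
Smallest n/ν is O2 → limiting reagent.
C5H11OH consumed = (2/15) × 246.9 = 32.92 mol
C5H11OH remaining = 50.94 − 32.92 = 18.02 mol

18.0 mol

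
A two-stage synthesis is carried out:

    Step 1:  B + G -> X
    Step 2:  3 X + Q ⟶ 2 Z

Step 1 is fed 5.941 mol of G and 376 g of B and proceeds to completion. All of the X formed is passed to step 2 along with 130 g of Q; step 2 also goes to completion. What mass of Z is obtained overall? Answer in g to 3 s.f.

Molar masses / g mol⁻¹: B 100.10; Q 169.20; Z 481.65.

Step 1:
n(G) = 5.941 mol
n(B) = 376.0 / 100.10 = 3.756 mol
n/ν for G = 5.941/1 = 5.941
n/ν for B = 3.756/1 = 3.756
Smallest n/ν is B → limiting reagent.
n(X) produced = (1/1) × 3.756 = 3.756 mol
Step 2:
n(X) available = 3.756 mol
n(Q) = 130.0 / 169.20 = 0.7683 mol
n/ν for X = 3.756/3 = 1.252
n/ν for Q = 0.7683/1 = 0.7683
Smallest n/ν is Q → limiting reagent.
n(Z) = (2/1) × 0.7683 = 1.537 mol
mass = 1.537 × 481.65 = 740.3 g

740 g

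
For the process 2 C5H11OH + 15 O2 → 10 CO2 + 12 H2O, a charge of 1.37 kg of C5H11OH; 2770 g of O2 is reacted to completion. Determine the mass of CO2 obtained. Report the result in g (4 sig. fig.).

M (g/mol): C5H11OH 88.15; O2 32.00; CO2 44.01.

n(C5H11OH) = 1.370×1000 / 88.15 = 15.54 mol
n(O2) = 2770 / 32.00 = 86.56 mol
n/ν for C5H11OH = 15.54/2 = 7.770
n/ν for O2 = 86.56/15 = 5.771
Smallest n/ν is O2 → limiting reagent.
n(CO2) = (10/15) × 86.56 = 57.71 mol
mass = 57.71 × 44.01 = 2540 g

2540 g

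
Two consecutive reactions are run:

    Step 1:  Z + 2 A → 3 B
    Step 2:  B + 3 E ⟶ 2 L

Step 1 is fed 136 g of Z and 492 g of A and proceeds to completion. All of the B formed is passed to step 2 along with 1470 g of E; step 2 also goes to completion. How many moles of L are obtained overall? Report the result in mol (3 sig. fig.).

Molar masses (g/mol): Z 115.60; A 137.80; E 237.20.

4.13 mol

Step 1:
n(Z) = 136.0 / 115.60 = 1.176 mol
n(A) = 492.0 / 137.80 = 3.570 mol
n/ν for Z = 1.176/1 = 1.176
n/ν for A = 3.570/2 = 1.785
Smallest n/ν is Z → limiting reagent.
n(B) produced = (3/1) × 1.176 = 3.528 mol
Step 2:
n(B) available = 3.528 mol
n(E) = 1470 / 237.20 = 6.197 mol
n/ν for B = 3.528/1 = 3.528
n/ν for E = 6.197/3 = 2.066
Smallest n/ν is E → limiting reagent.
n(L) = (2/3) × 6.197 = 4.131 mol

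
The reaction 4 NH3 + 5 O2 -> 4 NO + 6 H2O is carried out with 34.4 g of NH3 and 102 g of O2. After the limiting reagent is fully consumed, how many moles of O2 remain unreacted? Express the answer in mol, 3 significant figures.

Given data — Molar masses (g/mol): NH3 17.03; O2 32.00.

n(NH3) = 34.40 / 17.03 = 2.020 mol
n(O2) = 102.0 / 32.00 = 3.188 mol
n/ν for NH3 = 2.020/4 = 0.5050
n/ν for O2 = 3.188/5 = 0.6376
Smallest n/ν is NH3 → limiting reagent.
O2 consumed = (5/4) × 2.020 = 2.525 mol
O2 remaining = 3.188 − 2.525 = 0.6630 mol

0.663 mol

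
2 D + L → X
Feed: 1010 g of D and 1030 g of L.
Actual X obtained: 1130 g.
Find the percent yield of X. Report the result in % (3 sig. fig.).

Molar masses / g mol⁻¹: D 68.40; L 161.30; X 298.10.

n(D) = 1010 / 68.40 = 14.77 mol
n(L) = 1030 / 161.30 = 6.386 mol
n/ν for D = 14.77/2 = 7.385
n/ν for L = 6.386/1 = 6.386
Smallest n/ν is L → limiting reagent.
theoretical n(X) = (1/1) × 6.386 = 6.386 mol → 1904 g
% yield = 1130 / 1904 × 100 = 59.35 %

59.4 %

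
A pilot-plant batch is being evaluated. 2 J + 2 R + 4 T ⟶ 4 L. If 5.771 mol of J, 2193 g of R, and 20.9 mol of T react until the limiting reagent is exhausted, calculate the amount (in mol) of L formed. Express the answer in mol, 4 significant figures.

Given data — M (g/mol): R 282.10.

11.54 mol

n(J) = 5.771 mol
n(R) = 2193 / 282.10 = 7.774 mol
n(T) = 20.90 mol
n/ν for J = 5.771/2 = 2.886
n/ν for R = 7.774/2 = 3.887
n/ν for T = 20.90/4 = 5.225
Smallest n/ν is J → limiting reagent.
n(L) = (4/2) × 5.771 = 11.54 mol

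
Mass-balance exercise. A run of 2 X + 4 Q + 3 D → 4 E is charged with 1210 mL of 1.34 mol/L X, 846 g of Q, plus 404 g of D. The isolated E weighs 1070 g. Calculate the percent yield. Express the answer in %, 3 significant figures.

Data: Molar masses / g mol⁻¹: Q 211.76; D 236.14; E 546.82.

85.8 %

n(X) = 1.34 × 1210/1000 = 1.621 mol
n(Q) = 846.0 / 211.76 = 3.995 mol
n(D) = 404.0 / 236.14 = 1.711 mol
n/ν for X = 1.621/2 = 0.8105
n/ν for Q = 3.995/4 = 0.9988
n/ν for D = 1.711/3 = 0.5703
Smallest n/ν is D → limiting reagent.
theoretical n(E) = (4/3) × 1.711 = 2.281 mol → 1247 g
% yield = 1070 / 1247 × 100 = 85.81 %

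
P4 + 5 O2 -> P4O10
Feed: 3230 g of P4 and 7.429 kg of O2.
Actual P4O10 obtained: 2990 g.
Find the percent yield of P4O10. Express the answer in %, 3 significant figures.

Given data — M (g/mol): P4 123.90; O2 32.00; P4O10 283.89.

40.4 %

n(P4) = 3230 / 123.90 = 26.07 mol
n(O2) = 7.429×1000 / 32.00 = 232.2 mol
n/ν → P4: 26.07, O2: 46.44; P4 is limiting.
theoretical n(P4O10) = (1/1) × 26.07 = 26.07 mol → 7401 g
% yield = 2990 / 7401 × 100 = 40.40 %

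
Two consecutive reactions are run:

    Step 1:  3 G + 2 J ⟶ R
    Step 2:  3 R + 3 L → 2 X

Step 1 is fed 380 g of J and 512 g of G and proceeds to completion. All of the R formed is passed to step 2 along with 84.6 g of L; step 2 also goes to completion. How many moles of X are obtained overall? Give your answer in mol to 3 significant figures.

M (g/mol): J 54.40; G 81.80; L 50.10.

1.13 mol

Step 1:
n(J) = 380.0 / 54.40 = 6.985 mol
n(G) = 512.0 / 81.80 = 6.259 mol
n/ν → J: 3.493, G: 2.086; G is limiting.
n(R) produced = (1/3) × 6.259 = 2.086 mol
Step 2:
n(R) available = 2.086 mol
n(L) = 84.60 / 50.10 = 1.689 mol
n/ν → R: 0.6953, L: 0.5630; L is limiting.
n(X) = (2/3) × 1.689 = 1.126 mol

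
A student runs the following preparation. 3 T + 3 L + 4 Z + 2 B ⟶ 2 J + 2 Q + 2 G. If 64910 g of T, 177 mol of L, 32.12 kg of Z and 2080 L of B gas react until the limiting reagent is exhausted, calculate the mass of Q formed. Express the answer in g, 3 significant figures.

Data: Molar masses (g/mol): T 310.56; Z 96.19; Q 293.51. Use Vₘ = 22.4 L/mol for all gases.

n(T) = 64910 / 310.56 = 209.0 mol
n(L) = 177.0 mol
n(Z) = 32.12×1000 / 96.19 = 333.9 mol
n(B) = 2080 / 22.4 = 92.86 mol
n/ν → T: 69.67, L: 59.00, Z: 83.48, B: 46.43; B is limiting.
n(Q) = (2/2) × 92.86 = 92.86 mol
mass = 92.86 × 293.51 = 27260 g

27300 g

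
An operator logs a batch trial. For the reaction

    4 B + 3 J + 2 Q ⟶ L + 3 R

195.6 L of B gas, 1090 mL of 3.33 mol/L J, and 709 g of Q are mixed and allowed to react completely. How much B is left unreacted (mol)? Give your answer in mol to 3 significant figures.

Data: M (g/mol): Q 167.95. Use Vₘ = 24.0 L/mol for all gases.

3.31 mol

n(B) = 195.6 / 24.0 = 8.150 mol
n(J) = 3.33 × 1090/1000 = 3.630 mol
n(Q) = 709.0 / 167.95 = 4.221 mol
n/ν for B = 8.150/4 = 2.038
n/ν for J = 3.630/3 = 1.210
n/ν for Q = 4.221/2 = 2.111
Smallest n/ν is J → limiting reagent.
B consumed = (4/3) × 3.630 = 4.840 mol
B remaining = 8.150 − 4.840 = 3.310 mol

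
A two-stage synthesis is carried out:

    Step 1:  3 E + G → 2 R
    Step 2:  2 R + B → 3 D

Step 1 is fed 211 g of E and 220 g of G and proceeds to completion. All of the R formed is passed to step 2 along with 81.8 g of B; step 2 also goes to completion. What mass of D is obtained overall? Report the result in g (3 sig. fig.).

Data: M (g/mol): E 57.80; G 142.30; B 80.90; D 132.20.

401 g

Step 1:
n(E) = 211.0 / 57.80 = 3.651 mol
n(G) = 220.0 / 142.30 = 1.546 mol
n/ν for E = 3.651/3 = 1.217
n/ν for G = 1.546/1 = 1.546
Smallest n/ν is E → limiting reagent.
n(R) produced = (2/3) × 3.651 = 2.434 mol
Step 2:
n(R) available = 2.434 mol
n(B) = 81.80 / 80.90 = 1.011 mol
n/ν for R = 2.434/2 = 1.217
n/ν for B = 1.011/1 = 1.011
Smallest n/ν is B → limiting reagent.
n(D) = (3/1) × 1.011 = 3.033 mol
mass = 3.033 × 132.20 = 401.0 g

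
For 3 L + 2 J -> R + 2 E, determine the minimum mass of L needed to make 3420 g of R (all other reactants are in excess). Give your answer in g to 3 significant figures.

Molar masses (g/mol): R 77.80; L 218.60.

28800 g

n(R) = 3420 / 77.80 = 43.96 mol
n(L) = (3/1) × 43.96 = 131.9 mol
mass = 131.9 × 218.60 = 28830 g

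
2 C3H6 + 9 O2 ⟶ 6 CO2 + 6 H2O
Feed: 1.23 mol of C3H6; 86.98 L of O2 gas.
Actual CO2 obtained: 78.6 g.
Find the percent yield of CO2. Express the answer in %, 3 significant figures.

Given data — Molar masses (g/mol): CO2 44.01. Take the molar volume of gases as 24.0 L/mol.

73.9 %

n(C3H6) = 1.230 mol
n(O2) = 86.98 / 24.0 = 3.624 mol
n/ν → C3H6: 0.6150, O2: 0.4027; O2 is limiting.
theoretical n(CO2) = (6/9) × 3.624 = 2.416 mol → 106.3 g
% yield = 78.6 / 106.3 × 100 = 73.94 %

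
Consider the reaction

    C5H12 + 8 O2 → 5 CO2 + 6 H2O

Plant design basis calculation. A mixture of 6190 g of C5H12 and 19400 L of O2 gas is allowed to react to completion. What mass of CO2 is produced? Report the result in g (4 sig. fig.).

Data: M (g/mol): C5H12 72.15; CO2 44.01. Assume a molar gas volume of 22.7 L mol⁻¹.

n(C5H12) = 6190 / 72.15 = 85.79 mol
n(O2) = 19400 / 22.7 = 854.6 mol
n/ν for C5H12 = 85.79/1 = 85.79
n/ν for O2 = 854.6/8 = 106.8
Smallest n/ν is C5H12 → limiting reagent.
n(CO2) = (5/1) × 85.79 = 429.0 mol
mass = 429.0 × 44.01 = 18880 g

18880 g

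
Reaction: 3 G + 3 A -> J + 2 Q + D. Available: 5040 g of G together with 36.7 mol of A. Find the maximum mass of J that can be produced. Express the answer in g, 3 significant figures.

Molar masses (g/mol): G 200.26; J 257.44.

2160 g

n(G) = 5040 / 200.26 = 25.17 mol
n(A) = 36.70 mol
n/ν for G = 25.17/3 = 8.390
n/ν for A = 36.70/3 = 12.23
Smallest n/ν is G → limiting reagent.
n(J) = (1/3) × 25.17 = 8.390 mol
mass = 8.390 × 257.44 = 2160 g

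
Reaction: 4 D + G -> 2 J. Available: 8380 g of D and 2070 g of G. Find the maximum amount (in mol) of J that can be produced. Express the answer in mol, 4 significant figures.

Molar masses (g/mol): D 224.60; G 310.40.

13.34 mol

n(D) = 8380 / 224.60 = 37.31 mol
n(G) = 2070 / 310.40 = 6.669 mol
n/ν for D = 37.31/4 = 9.328
n/ν for G = 6.669/1 = 6.669
Smallest n/ν is G → limiting reagent.
n(J) = (2/1) × 6.669 = 13.34 mol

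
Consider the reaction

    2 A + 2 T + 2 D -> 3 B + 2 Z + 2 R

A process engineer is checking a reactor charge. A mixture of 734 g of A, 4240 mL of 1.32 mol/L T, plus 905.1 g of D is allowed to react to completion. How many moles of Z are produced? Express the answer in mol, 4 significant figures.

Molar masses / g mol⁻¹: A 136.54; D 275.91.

3.280 mol

n(A) = 734.0 / 136.54 = 5.376 mol
n(T) = 1.32 × 4240/1000 = 5.597 mol
n(D) = 905.1 / 275.91 = 3.280 mol
n/ν for A = 5.376/2 = 2.688
n/ν for T = 5.597/2 = 2.799
n/ν for D = 3.280/2 = 1.640
Smallest n/ν is D → limiting reagent.
n(Z) = (2/2) × 3.280 = 3.280 mol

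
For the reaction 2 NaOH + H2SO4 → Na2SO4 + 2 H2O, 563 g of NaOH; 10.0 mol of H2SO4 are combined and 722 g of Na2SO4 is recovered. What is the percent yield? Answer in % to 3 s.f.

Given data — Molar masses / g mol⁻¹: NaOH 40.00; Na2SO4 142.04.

72.2 %

n(NaOH) = 563.0 / 40.00 = 14.08 mol
n(H2SO4) = 10.00 mol
n/ν → NaOH: 7.040, H2SO4: 10.00; NaOH is limiting.
theoretical n(Na2SO4) = (1/2) × 14.08 = 7.040 mol → 1000 g
% yield = 722 / 1000 × 100 = 72.20 %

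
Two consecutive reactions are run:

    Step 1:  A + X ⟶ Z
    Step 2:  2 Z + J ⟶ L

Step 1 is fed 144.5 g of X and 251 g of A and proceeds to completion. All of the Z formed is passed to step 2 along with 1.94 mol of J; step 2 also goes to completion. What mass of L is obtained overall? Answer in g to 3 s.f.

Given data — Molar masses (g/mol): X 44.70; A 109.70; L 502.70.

Step 1:
n(X) = 144.5 / 44.70 = 3.233 mol
n(A) = 251.0 / 109.70 = 2.288 mol
n/ν for X = 3.233/1 = 3.233
n/ν for A = 2.288/1 = 2.288
Smallest n/ν is A → limiting reagent.
n(Z) produced = (1/1) × 2.288 = 2.288 mol
Step 2:
n(Z) available = 2.288 mol
n(J) = 1.940 mol
n/ν for Z = 2.288/2 = 1.144
n/ν for J = 1.940/1 = 1.940
Smallest n/ν is Z → limiting reagent.
n(L) = (1/2) × 2.288 = 1.144 mol
mass = 1.144 × 502.70 = 575.1 g

575 g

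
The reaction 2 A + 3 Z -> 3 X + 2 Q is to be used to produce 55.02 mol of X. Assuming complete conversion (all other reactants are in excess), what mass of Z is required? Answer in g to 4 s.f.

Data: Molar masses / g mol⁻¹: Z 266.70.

n(X) = 55.02 mol
n(Z) = (3/3) × 55.02 = 55.02 mol
mass = 55.02 × 266.70 = 14670 g

14670 g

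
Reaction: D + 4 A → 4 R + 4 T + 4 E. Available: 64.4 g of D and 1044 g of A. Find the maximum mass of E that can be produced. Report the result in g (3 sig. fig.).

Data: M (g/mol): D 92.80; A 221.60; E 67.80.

n(D) = 64.40 / 92.80 = 0.6940 mol
n(A) = 1044 / 221.60 = 4.711 mol
n/ν → D: 0.6940, A: 1.178; D is limiting.
n(E) = (4/1) × 0.6940 = 2.776 mol
mass = 2.776 × 67.80 = 188.2 g

188 g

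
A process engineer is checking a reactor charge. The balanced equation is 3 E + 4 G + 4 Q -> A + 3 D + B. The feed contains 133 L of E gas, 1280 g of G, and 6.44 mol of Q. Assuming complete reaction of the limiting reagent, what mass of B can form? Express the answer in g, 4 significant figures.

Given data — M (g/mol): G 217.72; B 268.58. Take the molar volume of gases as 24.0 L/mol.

394.8 g

n(E) = 133.0 / 24.0 = 5.542 mol
n(G) = 1280 / 217.72 = 5.879 mol
n(Q) = 6.440 mol
n/ν for E = 5.542/3 = 1.847
n/ν for G = 5.879/4 = 1.470
n/ν for Q = 6.440/4 = 1.610
Smallest n/ν is G → limiting reagent.
n(B) = (1/4) × 5.879 = 1.470 mol
mass = 1.470 × 268.58 = 394.8 g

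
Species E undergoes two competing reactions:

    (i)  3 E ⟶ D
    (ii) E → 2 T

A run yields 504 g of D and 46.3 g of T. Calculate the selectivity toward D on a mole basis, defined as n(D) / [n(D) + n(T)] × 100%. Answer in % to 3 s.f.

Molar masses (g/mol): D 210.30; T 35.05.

64.5 %

n(D) = 504 / 210.30 = 2.397 mol
n(T) = 46.3 / 35.05 = 1.321 mol
selectivity = 2.397/(2.397+1.321) × 100 = 64.47 %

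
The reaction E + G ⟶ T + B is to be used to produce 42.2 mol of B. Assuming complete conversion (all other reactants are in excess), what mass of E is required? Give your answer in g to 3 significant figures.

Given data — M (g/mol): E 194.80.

8220 g

n(B) = 42.20 mol
n(E) = (1/1) × 42.20 = 42.20 mol
mass = 42.20 × 194.80 = 8221 g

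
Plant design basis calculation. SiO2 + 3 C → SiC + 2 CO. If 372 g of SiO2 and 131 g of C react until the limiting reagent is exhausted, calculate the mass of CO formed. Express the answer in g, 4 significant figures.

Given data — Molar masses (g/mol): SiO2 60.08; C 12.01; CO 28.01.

203.7 g

n(SiO2) = 372.0 / 60.08 = 6.192 mol
n(C) = 131.0 / 12.01 = 10.91 mol
n/ν → SiO2: 6.192, C: 3.637; C is limiting.
n(CO) = (2/3) × 10.91 = 7.273 mol
mass = 7.273 × 28.01 = 203.7 g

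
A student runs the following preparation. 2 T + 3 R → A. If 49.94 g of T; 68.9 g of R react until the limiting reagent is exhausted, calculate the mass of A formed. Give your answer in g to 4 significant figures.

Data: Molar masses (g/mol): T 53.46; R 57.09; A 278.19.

n(T) = 49.94 / 53.46 = 0.9342 mol
n(R) = 68.90 / 57.09 = 1.207 mol
n/ν for T = 0.9342/2 = 0.4671
n/ν for R = 1.207/3 = 0.4023
Smallest n/ν is R → limiting reagent.
n(A) = (1/3) × 1.207 = 0.4023 mol
mass = 0.4023 × 278.19 = 111.9 g

111.9 g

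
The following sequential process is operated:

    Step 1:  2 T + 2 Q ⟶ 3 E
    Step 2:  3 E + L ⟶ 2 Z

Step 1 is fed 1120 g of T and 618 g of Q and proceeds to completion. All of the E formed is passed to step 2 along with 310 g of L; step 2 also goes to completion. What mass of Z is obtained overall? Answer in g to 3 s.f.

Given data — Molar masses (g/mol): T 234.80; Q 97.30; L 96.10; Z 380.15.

1810 g

Step 1:
n(T) = 1120 / 234.80 = 4.770 mol
n(Q) = 618.0 / 97.30 = 6.351 mol
n/ν for T = 4.770/2 = 2.385
n/ν for Q = 6.351/2 = 3.176
Smallest n/ν is T → limiting reagent.
n(E) produced = (3/2) × 4.770 = 7.155 mol
Step 2:
n(E) available = 7.155 mol
n(L) = 310.0 / 96.10 = 3.226 mol
n/ν for E = 7.155/3 = 2.385
n/ν for L = 3.226/1 = 3.226
Smallest n/ν is E → limiting reagent.
n(Z) = (2/3) × 7.155 = 4.770 mol
mass = 4.770 × 380.15 = 1813 g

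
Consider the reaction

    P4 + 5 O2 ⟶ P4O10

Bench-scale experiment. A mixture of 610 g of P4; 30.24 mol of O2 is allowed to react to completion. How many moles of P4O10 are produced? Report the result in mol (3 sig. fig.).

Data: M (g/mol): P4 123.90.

n(P4) = 610.0 / 123.90 = 4.923 mol
n(O2) = 30.24 mol
n/ν for P4 = 4.923/1 = 4.923
n/ν for O2 = 30.24/5 = 6.048
Smallest n/ν is P4 → limiting reagent.
n(P4O10) = (1/1) × 4.923 = 4.923 mol

4.92 mol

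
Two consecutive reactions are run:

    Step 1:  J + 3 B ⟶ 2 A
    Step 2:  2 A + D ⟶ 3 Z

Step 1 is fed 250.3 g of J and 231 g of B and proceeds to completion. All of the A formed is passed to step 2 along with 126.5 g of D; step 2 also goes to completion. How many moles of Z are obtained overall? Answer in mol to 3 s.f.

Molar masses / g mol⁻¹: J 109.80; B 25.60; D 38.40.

Step 1:
n(J) = 250.3 / 109.80 = 2.280 mol
n(B) = 231.0 / 25.60 = 9.023 mol
n/ν for J = 2.280/1 = 2.280
n/ν for B = 9.023/3 = 3.008
Smallest n/ν is J → limiting reagent.
n(A) produced = (2/1) × 2.280 = 4.560 mol
Step 2:
n(A) available = 4.560 mol
n(D) = 126.5 / 38.40 = 3.294 mol
n/ν for A = 4.560/2 = 2.280
n/ν for D = 3.294/1 = 3.294
Smallest n/ν is A → limiting reagent.
n(Z) = (3/2) × 4.560 = 6.840 mol

6.84 mol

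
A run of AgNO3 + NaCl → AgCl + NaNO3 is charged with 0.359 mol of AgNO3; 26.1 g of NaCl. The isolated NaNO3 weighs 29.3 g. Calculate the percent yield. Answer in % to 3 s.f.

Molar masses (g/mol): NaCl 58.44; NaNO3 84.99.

n(AgNO3) = 0.3590 mol
n(NaCl) = 26.10 / 58.44 = 0.4466 mol
n/ν → AgNO3: 0.3590, NaCl: 0.4466; AgNO3 is limiting.
theoretical n(NaNO3) = (1/1) × 0.3590 = 0.3590 mol → 30.51 g
% yield = 29.3 / 30.51 × 100 = 96.03 %

96.0 %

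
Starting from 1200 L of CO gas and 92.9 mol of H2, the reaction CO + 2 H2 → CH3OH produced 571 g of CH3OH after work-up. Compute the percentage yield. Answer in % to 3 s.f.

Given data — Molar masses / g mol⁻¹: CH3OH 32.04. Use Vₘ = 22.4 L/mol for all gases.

n(CO) = 1200 / 22.4 = 53.57 mol
n(H2) = 92.90 mol
n/ν for CO = 53.57/1 = 53.57
n/ν for H2 = 92.90/2 = 46.45
Smallest n/ν is H2 → limiting reagent.
theoretical n(CH3OH) = (1/2) × 92.90 = 46.45 mol → 1488 g
% yield = 571 / 1488 × 100 = 38.37 %

38.4 %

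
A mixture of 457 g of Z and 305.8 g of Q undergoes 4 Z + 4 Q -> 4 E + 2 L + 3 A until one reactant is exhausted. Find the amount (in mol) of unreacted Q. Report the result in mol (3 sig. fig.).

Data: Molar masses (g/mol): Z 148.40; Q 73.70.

1.07 mol

n(Z) = 457.0 / 148.40 = 3.080 mol
n(Q) = 305.8 / 73.70 = 4.149 mol
n/ν for Z = 3.080/4 = 0.7700
n/ν for Q = 4.149/4 = 1.037
Smallest n/ν is Z → limiting reagent.
Q consumed = (4/4) × 3.080 = 3.080 mol
Q remaining = 4.149 − 3.080 = 1.069 mol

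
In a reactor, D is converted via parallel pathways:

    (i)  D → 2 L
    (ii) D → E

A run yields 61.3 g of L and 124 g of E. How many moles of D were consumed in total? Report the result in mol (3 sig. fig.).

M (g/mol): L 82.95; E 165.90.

n(L) = 61.3 / 82.95 = 0.7390 mol
n(E) = 124 / 165.90 = 0.7474 mol
n(D) via (i) = (1/2)×0.7390 = 0.3695 mol
n(D) via (ii) = (1/1)×0.7474 = 0.7474 mol
total n(D) = 0.3695 + 0.7474 = 1.117 mol

1.12 mol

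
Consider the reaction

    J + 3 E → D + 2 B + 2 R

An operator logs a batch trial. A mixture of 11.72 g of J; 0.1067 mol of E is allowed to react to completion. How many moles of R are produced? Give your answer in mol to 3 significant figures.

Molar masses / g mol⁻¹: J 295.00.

n(J) = 11.72 / 295.00 = 0.03973 mol
n(E) = 0.1067 mol
n/ν for J = 0.03973/1 = 0.03973
n/ν for E = 0.1067/3 = 0.03557
Smallest n/ν is E → limiting reagent.
n(R) = (2/3) × 0.1067 = 0.07113 mol

0.0711 mol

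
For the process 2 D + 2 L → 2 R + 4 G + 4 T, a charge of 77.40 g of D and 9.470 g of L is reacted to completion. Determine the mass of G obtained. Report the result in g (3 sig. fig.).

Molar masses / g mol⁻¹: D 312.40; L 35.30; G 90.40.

n(D) = 77.40 / 312.40 = 0.2478 mol
n(L) = 9.470 / 35.30 = 0.2683 mol
n/ν for D = 0.2478/2 = 0.1239
n/ν for L = 0.2683/2 = 0.1342
Smallest n/ν is D → limiting reagent.
n(G) = (4/2) × 0.2478 = 0.4956 mol
mass = 0.4956 × 90.40 = 44.80 g

44.8 g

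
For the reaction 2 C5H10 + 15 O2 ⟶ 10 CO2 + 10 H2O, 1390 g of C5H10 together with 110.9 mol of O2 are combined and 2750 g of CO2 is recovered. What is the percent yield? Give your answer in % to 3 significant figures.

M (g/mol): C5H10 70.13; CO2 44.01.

84.5 %

n(C5H10) = 1390 / 70.13 = 19.82 mol
n(O2) = 110.9 mol
n/ν for C5H10 = 19.82/2 = 9.910
n/ν for O2 = 110.9/15 = 7.393
Smallest n/ν is O2 → limiting reagent.
theoretical n(CO2) = (10/15) × 110.9 = 73.93 mol → 3254 g
% yield = 2750 / 3254 × 100 = 84.51 %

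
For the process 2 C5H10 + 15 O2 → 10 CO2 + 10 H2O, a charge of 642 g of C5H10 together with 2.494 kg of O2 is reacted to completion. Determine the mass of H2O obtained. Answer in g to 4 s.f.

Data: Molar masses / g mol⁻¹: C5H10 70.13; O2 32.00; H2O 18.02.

n(C5H10) = 642.0 / 70.13 = 9.154 mol
n(O2) = 2.494×1000 / 32.00 = 77.94 mol
n/ν for C5H10 = 9.154/2 = 4.577
n/ν for O2 = 77.94/15 = 5.196
Smallest n/ν is C5H10 → limiting reagent.
n(H2O) = (10/2) × 9.154 = 45.77 mol
mass = 45.77 × 18.02 = 824.8 g

824.8 g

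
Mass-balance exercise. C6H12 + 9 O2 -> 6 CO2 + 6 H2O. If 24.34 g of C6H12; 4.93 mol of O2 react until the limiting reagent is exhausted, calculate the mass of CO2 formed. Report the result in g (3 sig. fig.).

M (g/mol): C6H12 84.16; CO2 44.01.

n(C6H12) = 24.34 / 84.16 = 0.2892 mol
n(O2) = 4.930 mol
n/ν for C6H12 = 0.2892/1 = 0.2892
n/ν for O2 = 4.930/9 = 0.5478
Smallest n/ν is C6H12 → limiting reagent.
n(CO2) = (6/1) × 0.2892 = 1.735 mol
mass = 1.735 × 44.01 = 76.36 g

76.4 g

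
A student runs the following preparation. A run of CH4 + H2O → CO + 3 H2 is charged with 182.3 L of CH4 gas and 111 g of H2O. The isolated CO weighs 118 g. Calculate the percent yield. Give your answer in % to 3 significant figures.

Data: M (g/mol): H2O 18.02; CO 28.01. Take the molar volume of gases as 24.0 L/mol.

n(CH4) = 182.3 / 24.0 = 7.596 mol
n(H2O) = 111.0 / 18.02 = 6.160 mol
n/ν for CH4 = 7.596/1 = 7.596
n/ν for H2O = 6.160/1 = 6.160
Smallest n/ν is H2O → limiting reagent.
theoretical n(CO) = (1/1) × 6.160 = 6.160 mol → 172.5 g
% yield = 118 / 172.5 × 100 = 68.41 %

68.4 %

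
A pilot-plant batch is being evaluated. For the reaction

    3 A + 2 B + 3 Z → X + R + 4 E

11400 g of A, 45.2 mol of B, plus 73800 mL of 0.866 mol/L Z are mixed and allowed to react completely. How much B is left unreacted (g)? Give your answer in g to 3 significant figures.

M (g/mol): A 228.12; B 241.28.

n(A) = 11400 / 228.12 = 49.97 mol
n(B) = 45.20 mol
n(Z) = 0.866 × 73800/1000 = 63.91 mol
n/ν → A: 16.66, B: 22.60, Z: 21.30; A is limiting.
B consumed = (2/3) × 49.97 = 33.31 mol
B remaining = 45.20 − 33.31 = 11.89 mol
mass = 11.89 × 241.28 = 2869 g

2870 g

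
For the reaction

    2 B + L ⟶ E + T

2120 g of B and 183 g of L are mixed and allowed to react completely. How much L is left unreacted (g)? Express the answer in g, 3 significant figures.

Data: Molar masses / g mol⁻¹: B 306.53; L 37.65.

52.8 g

n(B) = 2120 / 306.53 = 6.916 mol
n(L) = 183.0 / 37.65 = 4.861 mol
n/ν → B: 3.458, L: 4.861; B is limiting.
L consumed = (1/2) × 6.916 = 3.458 mol
L remaining = 4.861 − 3.458 = 1.403 mol
mass = 1.403 × 37.65 = 52.82 g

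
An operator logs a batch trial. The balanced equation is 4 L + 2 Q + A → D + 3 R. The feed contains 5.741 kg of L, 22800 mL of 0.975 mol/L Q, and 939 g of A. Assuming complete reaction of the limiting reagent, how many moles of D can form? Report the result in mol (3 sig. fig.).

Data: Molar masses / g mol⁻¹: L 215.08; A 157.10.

5.98 mol

n(L) = 5.741×1000 / 215.08 = 26.69 mol
n(Q) = 0.975 × 22800/1000 = 22.23 mol
n(A) = 939.0 / 157.10 = 5.977 mol
n/ν for L = 26.69/4 = 6.673
n/ν for Q = 22.23/2 = 11.12
n/ν for A = 5.977/1 = 5.977
Smallest n/ν is A → limiting reagent.
n(D) = (1/1) × 5.977 = 5.977 mol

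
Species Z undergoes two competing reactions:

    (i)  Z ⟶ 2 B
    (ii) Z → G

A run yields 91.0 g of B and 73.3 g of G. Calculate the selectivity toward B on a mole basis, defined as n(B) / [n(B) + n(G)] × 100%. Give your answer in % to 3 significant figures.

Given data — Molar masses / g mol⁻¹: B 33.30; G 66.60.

n(B) = 91.0 / 33.30 = 2.733 mol
n(G) = 73.3 / 66.60 = 1.101 mol
selectivity = 2.733/(2.733+1.101) × 100 = 71.28 %

71.3 %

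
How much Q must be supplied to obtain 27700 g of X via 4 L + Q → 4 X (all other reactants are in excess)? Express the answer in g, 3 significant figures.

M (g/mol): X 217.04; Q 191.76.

6120 g

n(X) = 27700 / 217.04 = 127.6 mol
n(Q) = (1/4) × 127.6 = 31.90 mol
mass = 31.90 × 191.76 = 6117 g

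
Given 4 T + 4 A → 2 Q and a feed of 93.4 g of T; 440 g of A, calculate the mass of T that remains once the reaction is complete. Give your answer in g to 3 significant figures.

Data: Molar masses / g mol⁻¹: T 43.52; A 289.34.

n(T) = 93.40 / 43.52 = 2.146 mol
n(A) = 440.0 / 289.34 = 1.521 mol
n/ν → T: 0.5365, A: 0.3803; A is limiting.
T consumed = (4/4) × 1.521 = 1.521 mol
T remaining = 2.146 − 1.521 = 0.6250 mol
mass = 0.6250 × 43.52 = 27.20 g

27.2 g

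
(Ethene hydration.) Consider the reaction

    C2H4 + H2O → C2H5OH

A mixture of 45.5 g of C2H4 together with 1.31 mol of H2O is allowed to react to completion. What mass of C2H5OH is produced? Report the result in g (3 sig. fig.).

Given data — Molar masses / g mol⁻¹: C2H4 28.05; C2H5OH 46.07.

60.4 g

n(C2H4) = 45.50 / 28.05 = 1.622 mol
n(H2O) = 1.310 mol
n/ν for C2H4 = 1.622/1 = 1.622
n/ν for H2O = 1.310/1 = 1.310
Smallest n/ν is H2O → limiting reagent.
n(C2H5OH) = (1/1) × 1.310 = 1.310 mol
mass = 1.310 × 46.07 = 60.35 g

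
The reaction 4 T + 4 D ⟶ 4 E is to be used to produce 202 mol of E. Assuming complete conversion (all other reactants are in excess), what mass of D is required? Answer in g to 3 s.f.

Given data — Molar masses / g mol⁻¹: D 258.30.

52200 g

n(E) = 202.0 mol
n(D) = (4/4) × 202.0 = 202.0 mol
mass = 202.0 × 258.30 = 52180 g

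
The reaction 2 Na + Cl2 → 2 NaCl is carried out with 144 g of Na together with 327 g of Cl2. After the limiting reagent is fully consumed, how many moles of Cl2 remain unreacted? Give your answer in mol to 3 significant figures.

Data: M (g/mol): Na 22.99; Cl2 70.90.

1.48 mol

n(Na) = 144.0 / 22.99 = 6.264 mol
n(Cl2) = 327.0 / 70.90 = 4.612 mol
n/ν for Na = 6.264/2 = 3.132
n/ν for Cl2 = 4.612/1 = 4.612
Smallest n/ν is Na → limiting reagent.
Cl2 consumed = (1/2) × 6.264 = 3.132 mol
Cl2 remaining = 4.612 − 3.132 = 1.480 mol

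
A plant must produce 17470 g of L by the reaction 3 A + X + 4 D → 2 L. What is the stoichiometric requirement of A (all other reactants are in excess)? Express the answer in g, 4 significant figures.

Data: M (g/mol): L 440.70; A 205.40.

n(L) = 17470 / 440.70 = 39.64 mol
n(A) = (3/2) × 39.64 = 59.46 mol
mass = 59.46 × 205.40 = 12210 g

12210 g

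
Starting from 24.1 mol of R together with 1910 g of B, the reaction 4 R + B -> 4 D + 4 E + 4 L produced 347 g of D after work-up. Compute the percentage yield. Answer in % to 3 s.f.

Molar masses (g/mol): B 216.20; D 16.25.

88.6 %

n(R) = 24.10 mol
n(B) = 1910 / 216.20 = 8.834 mol
n/ν for R = 24.10/4 = 6.025
n/ν for B = 8.834/1 = 8.834
Smallest n/ν is R → limiting reagent.
theoretical n(D) = (4/4) × 24.10 = 24.10 mol → 391.6 g
% yield = 347 / 391.6 × 100 = 88.61 %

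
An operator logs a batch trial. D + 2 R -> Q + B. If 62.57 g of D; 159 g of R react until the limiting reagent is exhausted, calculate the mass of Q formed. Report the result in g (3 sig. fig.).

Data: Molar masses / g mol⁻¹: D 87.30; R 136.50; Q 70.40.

41.0 g

n(D) = 62.57 / 87.30 = 0.7167 mol
n(R) = 159.0 / 136.50 = 1.165 mol
n/ν for D = 0.7167/1 = 0.7167
n/ν for R = 1.165/2 = 0.5825
Smallest n/ν is R → limiting reagent.
n(Q) = (1/2) × 1.165 = 0.5825 mol
mass = 0.5825 × 70.40 = 41.01 g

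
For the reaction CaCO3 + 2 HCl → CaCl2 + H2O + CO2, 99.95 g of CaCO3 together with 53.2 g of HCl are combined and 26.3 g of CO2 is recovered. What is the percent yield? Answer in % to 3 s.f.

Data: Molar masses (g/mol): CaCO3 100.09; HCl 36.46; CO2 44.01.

n(CaCO3) = 99.95 / 100.09 = 0.9986 mol
n(HCl) = 53.20 / 36.46 = 1.459 mol
n/ν for CaCO3 = 0.9986/1 = 0.9986
n/ν for HCl = 1.459/2 = 0.7295
Smallest n/ν is HCl → limiting reagent.
theoretical n(CO2) = (1/2) × 1.459 = 0.7295 mol → 32.11 g
% yield = 26.3 / 32.11 × 100 = 81.91 %

81.9 %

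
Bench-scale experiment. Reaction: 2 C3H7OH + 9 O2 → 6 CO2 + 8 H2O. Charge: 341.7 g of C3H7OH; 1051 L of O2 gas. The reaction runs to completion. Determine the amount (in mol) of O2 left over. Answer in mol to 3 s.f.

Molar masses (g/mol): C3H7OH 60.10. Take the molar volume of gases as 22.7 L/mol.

n(C3H7OH) = 341.7 / 60.10 = 5.686 mol
n(O2) = 1051 / 22.7 = 46.30 mol
n/ν for C3H7OH = 5.686/2 = 2.843
n/ν for O2 = 46.30/9 = 5.144
Smallest n/ν is C3H7OH → limiting reagent.
O2 consumed = (9/2) × 5.686 = 25.59 mol
O2 remaining = 46.30 − 25.59 = 20.71 mol

20.7 mol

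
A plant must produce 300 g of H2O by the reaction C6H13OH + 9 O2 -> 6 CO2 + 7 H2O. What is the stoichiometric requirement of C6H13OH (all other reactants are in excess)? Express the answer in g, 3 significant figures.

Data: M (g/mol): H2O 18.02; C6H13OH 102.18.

243 g

n(H2O) = 300 / 18.02 = 16.65 mol
n(C6H13OH) = (1/7) × 16.65 = 2.379 mol
mass = 2.379 × 102.18 = 243.1 g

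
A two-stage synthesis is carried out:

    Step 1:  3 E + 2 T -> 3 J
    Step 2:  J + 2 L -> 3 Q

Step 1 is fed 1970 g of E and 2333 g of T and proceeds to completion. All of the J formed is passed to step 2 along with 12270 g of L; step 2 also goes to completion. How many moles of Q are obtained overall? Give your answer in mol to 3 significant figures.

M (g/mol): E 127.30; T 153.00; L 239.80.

Step 1:
n(E) = 1970 / 127.30 = 15.48 mol
n(T) = 2333 / 153.00 = 15.25 mol
n/ν for E = 15.48/3 = 5.160
n/ν for T = 15.25/2 = 7.625
Smallest n/ν is E → limiting reagent.
n(J) produced = (3/3) × 15.48 = 15.48 mol
Step 2:
n(J) available = 15.48 mol
n(L) = 12270 / 239.80 = 51.17 mol
n/ν for J = 15.48/1 = 15.48
n/ν for L = 51.17/2 = 25.59
Smallest n/ν is J → limiting reagent.
n(Q) = (3/1) × 15.48 = 46.44 mol

46.4 mol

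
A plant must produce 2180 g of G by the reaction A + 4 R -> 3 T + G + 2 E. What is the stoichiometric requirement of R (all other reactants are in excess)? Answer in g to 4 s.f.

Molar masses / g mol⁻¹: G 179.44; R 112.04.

5445 g

n(G) = 2180 / 179.44 = 12.15 mol
n(R) = (4/1) × 12.15 = 48.60 mol
mass = 48.60 × 112.04 = 5445 g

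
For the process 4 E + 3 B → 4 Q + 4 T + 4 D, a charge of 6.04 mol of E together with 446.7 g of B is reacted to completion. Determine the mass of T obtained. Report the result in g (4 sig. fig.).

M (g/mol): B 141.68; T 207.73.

873.3 g

n(E) = 6.040 mol
n(B) = 446.7 / 141.68 = 3.153 mol
n/ν for E = 6.040/4 = 1.510
n/ν for B = 3.153/3 = 1.051
Smallest n/ν is B → limiting reagent.
n(T) = (4/3) × 3.153 = 4.204 mol
mass = 4.204 × 207.73 = 873.3 g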